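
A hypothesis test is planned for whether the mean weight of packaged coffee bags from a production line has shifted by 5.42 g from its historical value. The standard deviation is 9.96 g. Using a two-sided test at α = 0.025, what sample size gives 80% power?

For a one-sample z-test, n = ((z_{α/2} + z_β)·σ/δ)².
z_{α/2} = 2.241 (two-sided α = 0.025); z_β = 0.842 (power 80% → β = 0.2).
n = (3.083 × 9.96 / 5.42)² = 32.10
Round up: n = 33.

n = 33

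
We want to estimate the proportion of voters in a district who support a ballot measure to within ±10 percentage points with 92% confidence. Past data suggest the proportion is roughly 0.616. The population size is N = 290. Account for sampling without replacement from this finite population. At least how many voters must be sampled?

59

For a proportion with margin E = 0.1 at 92% confidence, z = 1.751.
n = p̂(1−p̂)(z/E)² = 0.616 × 0.384 × (1.751/0.1)² = 72.52 — call this n₀.
Finite-population correction with N = 290: n = n₀ / (1 + (n₀−1)/N) = 72.52 / 1.247 = 58.16
Round up: n = 59.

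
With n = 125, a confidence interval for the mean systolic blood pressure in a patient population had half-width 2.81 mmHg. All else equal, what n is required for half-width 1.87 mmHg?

283

Margin of error scales as 1/√n, so n₂ = n₁·(E₁/E₂)².
n₂ = 125 × (2.81/1.87)² = 125 × 2.258 = 282.25
Round up: n₂ = 283.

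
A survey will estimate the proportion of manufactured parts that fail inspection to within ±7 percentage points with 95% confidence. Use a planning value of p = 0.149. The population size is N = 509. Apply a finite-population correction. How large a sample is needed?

84

For a proportion with margin E = 0.07 at 95% confidence, z = 1.960.
n = p̂(1−p̂)(z/E)² = 0.149 × 0.851 × (1.960/0.07)² = 99.41 — call this n₀.
Finite-population correction with N = 509: n = n₀ / (1 + (n₀−1)/N) = 99.41 / 1.193 = 83.33
Round up: n = 84.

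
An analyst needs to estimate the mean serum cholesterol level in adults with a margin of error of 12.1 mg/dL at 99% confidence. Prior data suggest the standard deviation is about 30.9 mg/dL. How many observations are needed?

For a mean, the margin of error is E = z·σ/√n, so n = (zσ/E)².
At 99% confidence, z = 2.576.
n = (2.576 × 30.9 / 12.1)² = 43.28
Round up: n = 44.

44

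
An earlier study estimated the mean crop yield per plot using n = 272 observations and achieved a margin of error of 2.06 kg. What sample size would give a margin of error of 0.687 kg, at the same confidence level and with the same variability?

2446

Margin of error scales as 1/√n, so n₂ = n₁·(E₁/E₂)².
n₂ = 272 × (2.06/0.687)² = 272 × 8.991 = 2445.55
Round up: n₂ = 2446.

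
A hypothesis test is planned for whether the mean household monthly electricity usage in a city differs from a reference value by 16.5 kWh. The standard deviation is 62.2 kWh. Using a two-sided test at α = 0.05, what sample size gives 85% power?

For a one-sample z-test, n = ((z_{α/2} + z_β)·σ/δ)².
z_{α/2} = 1.960 (two-sided α = 0.05); z_β = 1.036 (power 85% → β = 0.15).
n = (2.996 × 62.2 / 16.5)² = 127.55
Round up: n = 128.

128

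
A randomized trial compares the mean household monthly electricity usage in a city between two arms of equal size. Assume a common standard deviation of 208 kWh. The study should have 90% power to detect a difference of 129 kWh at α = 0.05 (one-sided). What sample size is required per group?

For two equal groups, n per group = 2·((z_α + z_β)·σ/δ)².
z_α = 1.645; z_β = 1.282 (power 90%).
n = 2 × (2.927 × 208 / 129)² = 2 × 22.27 = 44.54
Round up: n = 45 per group.

45 per group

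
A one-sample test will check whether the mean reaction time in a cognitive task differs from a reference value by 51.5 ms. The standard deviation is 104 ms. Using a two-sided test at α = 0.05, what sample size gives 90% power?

For a one-sample z-test, n = ((z_{α/2} + z_β)·σ/δ)².
z_{α/2} = 1.960 (two-sided α = 0.05); z_β = 1.282 (power 90% → β = 0.1).
n = (3.242 × 104 / 51.5)² = 42.86
Round up: n = 43.

n = 43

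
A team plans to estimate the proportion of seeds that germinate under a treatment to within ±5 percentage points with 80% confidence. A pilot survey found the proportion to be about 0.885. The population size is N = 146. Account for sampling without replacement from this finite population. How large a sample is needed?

For a proportion with margin E = 0.05 at 80% confidence, z = 1.282.
n = p̂(1−p̂)(z/E)² = 0.885 × 0.115 × (1.282/0.05)² = 66.91 — call this n₀.
Finite-population correction with N = 146: n = n₀ / (1 + (n₀−1)/N) = 66.91 / 1.451 = 46.11
Round up: n = 47.

47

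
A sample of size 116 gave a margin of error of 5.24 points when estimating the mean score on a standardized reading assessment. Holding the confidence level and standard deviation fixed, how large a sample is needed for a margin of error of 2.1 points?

n = 723

Margin of error scales as 1/√n, so n₂ = n₁·(E₁/E₂)².
n₂ = 116 × (5.24/2.1)² = 116 × 6.226 = 722.22
Round up: n₂ = 723.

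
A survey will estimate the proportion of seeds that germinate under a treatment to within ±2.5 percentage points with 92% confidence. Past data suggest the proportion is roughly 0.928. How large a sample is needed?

For a proportion with margin E = 0.025 at 92% confidence, z = 1.751.
n = p̂(1−p̂)(z/E)² = 0.928 × 0.072 × (1.751/0.025)² = 327.77
Round up: n = 328.

n = 328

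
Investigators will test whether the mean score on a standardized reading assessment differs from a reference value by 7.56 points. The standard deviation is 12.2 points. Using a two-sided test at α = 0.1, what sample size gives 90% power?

For a one-sample z-test, n = ((z_{α/2} + z_β)·σ/δ)².
z_{α/2} = 1.645 (two-sided α = 0.1); z_β = 1.282 (power 90% → β = 0.1).
n = (2.927 × 12.2 / 7.56)² = 22.31
Round up: n = 23.

n = 23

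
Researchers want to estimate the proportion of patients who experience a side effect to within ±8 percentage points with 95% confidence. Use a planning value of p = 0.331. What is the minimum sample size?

133

For a proportion with margin E = 0.08 at 95% confidence, z = 1.960.
n = p̂(1−p̂)(z/E)² = 0.331 × 0.669 × (1.960/0.08)² = 132.92
Round up: n = 133.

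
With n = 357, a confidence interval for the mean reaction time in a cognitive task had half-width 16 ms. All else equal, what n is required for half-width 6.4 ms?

n = 2232

Margin of error scales as 1/√n, so n₂ = n₁·(E₁/E₂)².
n₂ = 357 × (16/6.4)² = 357 × 6.25 = 2231.25
Round up: n₂ = 2232.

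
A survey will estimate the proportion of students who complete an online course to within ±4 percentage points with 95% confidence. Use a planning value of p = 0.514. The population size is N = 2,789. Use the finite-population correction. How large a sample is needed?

For a proportion with margin E = 0.04 at 95% confidence, z = 1.960.
n = p̂(1−p̂)(z/E)² = 0.514 × 0.486 × (1.960/0.04)² = 599.78 — call this n₀.
Finite-population correction with N = 2,789: n = n₀ / (1 + (n₀−1)/N) = 599.78 / 1.215 = 493.65
Round up: n = 494.

494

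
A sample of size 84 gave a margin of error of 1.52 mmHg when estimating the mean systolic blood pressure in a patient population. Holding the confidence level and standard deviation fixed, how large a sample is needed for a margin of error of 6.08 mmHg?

Margin of error scales as 1/√n, so n₂ = n₁·(E₁/E₂)².
n₂ = 84 × (1.52/6.08)² = 84 × 0.0625 = 5.25
Round up: n₂ = 6.

6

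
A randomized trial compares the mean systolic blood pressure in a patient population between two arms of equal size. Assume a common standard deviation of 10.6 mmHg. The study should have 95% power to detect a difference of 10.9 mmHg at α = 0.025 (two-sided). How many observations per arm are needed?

For two equal groups, n per group = 2·((z_{α/2} + z_β)·σ/δ)².
z_{α/2} = 2.241; z_β = 1.645 (power 95%).
n = 2 × (3.886 × 10.6 / 10.9)² = 2 × 14.28 = 28.56
Round up: n = 29 per group.

29 per group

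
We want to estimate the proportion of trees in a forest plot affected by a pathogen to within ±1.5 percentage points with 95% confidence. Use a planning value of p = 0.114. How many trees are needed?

n = 1725

For a proportion with margin E = 0.015 at 95% confidence, z = 1.960.
n = p̂(1−p̂)(z/E)² = 0.114 × 0.886 × (1.960/0.015)² = 1724.52
Round up: n = 1725.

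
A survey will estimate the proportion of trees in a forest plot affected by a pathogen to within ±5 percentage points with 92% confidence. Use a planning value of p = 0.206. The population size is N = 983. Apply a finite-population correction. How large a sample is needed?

167

For a proportion with margin E = 0.05 at 92% confidence, z = 1.751.
n = p̂(1−p̂)(z/E)² = 0.206 × 0.794 × (1.751/0.05)² = 200.59 — call this n₀.
Finite-population correction with N = 983: n = n₀ / (1 + (n₀−1)/N) = 200.59 / 1.203 = 166.74
Round up: n = 167.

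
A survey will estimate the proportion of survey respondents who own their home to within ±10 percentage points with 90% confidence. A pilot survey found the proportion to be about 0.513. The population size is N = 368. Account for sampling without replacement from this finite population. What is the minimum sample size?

For a proportion with margin E = 0.1 at 90% confidence, z = 1.645.
n = p̂(1−p̂)(z/E)² = 0.513 × 0.487 × (1.645/0.1)² = 67.60 — call this n₀.
Finite-population correction with N = 368: n = n₀ / (1 + (n₀−1)/N) = 67.60 / 1.181 = 57.24
Round up: n = 58.

n = 58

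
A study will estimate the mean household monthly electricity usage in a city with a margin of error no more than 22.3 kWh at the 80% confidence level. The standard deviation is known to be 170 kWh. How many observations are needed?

For a mean, the margin of error is E = z·σ/√n, so n = (zσ/E)².
At 80% confidence, z = 1.282.
n = (1.282 × 170 / 22.3)² = 95.51
Round up: n = 96.

n = 96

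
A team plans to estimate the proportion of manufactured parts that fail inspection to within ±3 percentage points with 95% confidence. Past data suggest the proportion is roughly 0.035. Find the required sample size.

n = 145

For a proportion with margin E = 0.03 at 95% confidence, z = 1.960.
n = p̂(1−p̂)(z/E)² = 0.035 × 0.965 × (1.960/0.03)² = 144.17
Round up: n = 145.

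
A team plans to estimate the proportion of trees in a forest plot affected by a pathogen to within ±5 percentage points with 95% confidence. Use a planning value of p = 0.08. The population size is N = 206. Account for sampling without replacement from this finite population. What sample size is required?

For a proportion with margin E = 0.05 at 95% confidence, z = 1.960.
n = p̂(1−p̂)(z/E)² = 0.08 × 0.92 × (1.960/0.05)² = 113.10 — call this n₀.
Finite-population correction with N = 206: n = n₀ / (1 + (n₀−1)/N) = 113.10 / 1.544 = 73.25
Round up: n = 74.

n = 74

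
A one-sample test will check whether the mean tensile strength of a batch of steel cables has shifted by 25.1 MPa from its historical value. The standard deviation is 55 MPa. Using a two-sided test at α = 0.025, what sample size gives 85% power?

52

For a one-sample z-test, n = ((z_{α/2} + z_β)·σ/δ)².
z_{α/2} = 2.241 (two-sided α = 0.025); z_β = 1.036 (power 85% → β = 0.15).
n = (3.277 × 55 / 25.1)² = 51.56
Round up: n = 52.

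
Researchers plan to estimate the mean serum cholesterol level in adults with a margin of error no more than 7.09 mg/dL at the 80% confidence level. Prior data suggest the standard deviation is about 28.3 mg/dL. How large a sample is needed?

For a mean, the margin of error is E = z·σ/√n, so n = (zσ/E)².
At 80% confidence, z = 1.282.
n = (1.282 × 28.3 / 7.09)² = 26.19
Round up: n = 27.

27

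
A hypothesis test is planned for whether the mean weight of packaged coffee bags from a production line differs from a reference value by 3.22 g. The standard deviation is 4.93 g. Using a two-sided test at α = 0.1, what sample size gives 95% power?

For a one-sample z-test, n = ((z_{α/2} + z_β)·σ/δ)².
z_{α/2} = 1.645 (two-sided α = 0.1); z_β = 1.645 (power 95% → β = 0.05).
n = (3.290 × 4.93 / 3.22)² = 25.37
Round up: n = 26.

n = 26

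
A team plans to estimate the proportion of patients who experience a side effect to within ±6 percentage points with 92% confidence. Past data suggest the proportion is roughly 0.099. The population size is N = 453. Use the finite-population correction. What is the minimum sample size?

For a proportion with margin E = 0.06 at 92% confidence, z = 1.751.
n = p̂(1−p̂)(z/E)² = 0.099 × 0.901 × (1.751/0.06)² = 75.97 — call this n₀.
Finite-population correction with N = 453: n = n₀ / (1 + (n₀−1)/N) = 75.97 / 1.165 = 65.21
Round up: n = 66.

66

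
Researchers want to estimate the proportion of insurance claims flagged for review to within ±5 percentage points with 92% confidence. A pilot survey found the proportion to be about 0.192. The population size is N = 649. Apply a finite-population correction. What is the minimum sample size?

148

For a proportion with margin E = 0.05 at 92% confidence, z = 1.751.
n = p̂(1−p̂)(z/E)² = 0.192 × 0.808 × (1.751/0.05)² = 190.26 — call this n₀.
Finite-population correction with N = 649: n = n₀ / (1 + (n₀−1)/N) = 190.26 / 1.292 = 147.26
Round up: n = 148.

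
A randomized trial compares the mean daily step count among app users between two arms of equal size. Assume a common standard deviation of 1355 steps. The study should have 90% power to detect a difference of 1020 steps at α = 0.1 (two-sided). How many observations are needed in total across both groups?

For two equal groups, n per group = 2·((z_{α/2} + z_β)·σ/δ)².
z_{α/2} = 1.645; z_β = 1.282 (power 90%).
n = 2 × (2.927 × 1355 / 1020)² = 2 × 15.12 = 30.24
Round up: n = 31 per group.
Total across both groups: 2 × 31 = 62.

62 total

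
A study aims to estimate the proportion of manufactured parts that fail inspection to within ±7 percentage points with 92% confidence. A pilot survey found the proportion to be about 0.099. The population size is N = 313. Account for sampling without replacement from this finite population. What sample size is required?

48

For a proportion with margin E = 0.07 at 92% confidence, z = 1.751.
n = p̂(1−p̂)(z/E)² = 0.099 × 0.901 × (1.751/0.07)² = 55.81 — call this n₀.
Finite-population correction with N = 313: n = n₀ / (1 + (n₀−1)/N) = 55.81 / 1.175 = 47.50
Round up: n = 48.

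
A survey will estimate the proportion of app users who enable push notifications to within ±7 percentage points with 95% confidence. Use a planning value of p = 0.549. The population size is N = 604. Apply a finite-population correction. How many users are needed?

For a proportion with margin E = 0.07 at 95% confidence, z = 1.960.
n = p̂(1−p̂)(z/E)² = 0.549 × 0.451 × (1.960/0.07)² = 194.12 — call this n₀.
Finite-population correction with N = 604: n = n₀ / (1 + (n₀−1)/N) = 194.12 / 1.32 = 147.06
Round up: n = 148.

n = 148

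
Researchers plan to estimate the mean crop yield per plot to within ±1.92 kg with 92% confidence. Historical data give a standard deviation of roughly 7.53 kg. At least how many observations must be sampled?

For a mean, the margin of error is E = z·σ/√n, so n = (zσ/E)².
At 92% confidence, z = 1.751.
n = (1.751 × 7.53 / 1.92)² = 47.16
Round up: n = 48.

48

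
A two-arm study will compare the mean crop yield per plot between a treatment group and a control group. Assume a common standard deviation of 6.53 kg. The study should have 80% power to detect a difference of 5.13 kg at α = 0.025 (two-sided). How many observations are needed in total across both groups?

62 total

For two equal groups, n per group = 2·((z_{α/2} + z_β)·σ/δ)².
z_{α/2} = 2.241; z_β = 0.842 (power 80%).
n = 2 × (3.083 × 6.53 / 5.13)² = 2 × 15.40 = 30.80
Round up: n = 31 per group.
Total across both groups: 2 × 31 = 62.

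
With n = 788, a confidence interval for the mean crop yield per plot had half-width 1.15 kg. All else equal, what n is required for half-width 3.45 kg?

88

Margin of error scales as 1/√n, so n₂ = n₁·(E₁/E₂)².
n₂ = 788 × (1.15/3.45)² = 788 × 0.1111 = 87.55
Round up: n₂ = 88.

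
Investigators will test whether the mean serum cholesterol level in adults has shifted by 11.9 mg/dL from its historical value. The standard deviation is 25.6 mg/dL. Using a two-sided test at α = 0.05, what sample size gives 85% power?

42

For a one-sample z-test, n = ((z_{α/2} + z_β)·σ/δ)².
z_{α/2} = 1.960 (two-sided α = 0.05); z_β = 1.036 (power 85% → β = 0.15).
n = (2.996 × 25.6 / 11.9)² = 41.54
Round up: n = 42.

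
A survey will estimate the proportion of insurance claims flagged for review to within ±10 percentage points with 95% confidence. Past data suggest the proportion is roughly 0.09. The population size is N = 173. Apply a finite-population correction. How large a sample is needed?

For a proportion with margin E = 0.1 at 95% confidence, z = 1.960.
n = p̂(1−p̂)(z/E)² = 0.09 × 0.91 × (1.960/0.1)² = 31.46 — call this n₀.
Finite-population correction with N = 173: n = n₀ / (1 + (n₀−1)/N) = 31.46 / 1.176 = 26.75
Round up: n = 27.

n = 27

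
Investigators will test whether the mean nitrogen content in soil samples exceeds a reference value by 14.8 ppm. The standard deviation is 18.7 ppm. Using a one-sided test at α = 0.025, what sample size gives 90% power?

17

For a one-sample z-test, n = ((z_α + z_β)·σ/δ)².
z_α = 1.960 (one-sided α = 0.025); z_β = 1.282 (power 90% → β = 0.1).
n = (3.242 × 18.7 / 14.8)² = 16.78
Round up: n = 17.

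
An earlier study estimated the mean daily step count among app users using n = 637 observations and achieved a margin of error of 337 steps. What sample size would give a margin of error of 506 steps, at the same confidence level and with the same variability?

n = 283

Margin of error scales as 1/√n, so n₂ = n₁·(E₁/E₂)².
n₂ = 637 × (337/506)² = 637 × 0.4436 = 282.57
Round up: n₂ = 283.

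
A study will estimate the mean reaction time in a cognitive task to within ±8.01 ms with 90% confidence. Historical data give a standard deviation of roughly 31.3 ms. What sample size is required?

n = 42

For a mean, the margin of error is E = z·σ/√n, so n = (zσ/E)².
At 90% confidence, z = 1.645.
n = (1.645 × 31.3 / 8.01)² = 41.32
Round up: n = 42.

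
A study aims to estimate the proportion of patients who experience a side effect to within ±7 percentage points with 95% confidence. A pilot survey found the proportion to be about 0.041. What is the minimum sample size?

For a proportion with margin E = 0.07 at 95% confidence, z = 1.960.
n = p̂(1−p̂)(z/E)² = 0.041 × 0.959 × (1.960/0.07)² = 30.83
Round up: n = 31.

31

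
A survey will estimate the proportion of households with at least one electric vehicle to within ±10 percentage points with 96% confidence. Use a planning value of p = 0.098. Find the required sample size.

38

For a proportion with margin E = 0.1 at 96% confidence, z = 2.054.
n = p̂(1−p̂)(z/E)² = 0.098 × 0.902 × (2.054/0.1)² = 37.29
Round up: n = 38.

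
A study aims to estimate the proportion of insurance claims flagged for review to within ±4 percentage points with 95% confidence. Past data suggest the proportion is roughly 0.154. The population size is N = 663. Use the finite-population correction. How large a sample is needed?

For a proportion with margin E = 0.04 at 95% confidence, z = 1.960.
n = p̂(1−p̂)(z/E)² = 0.154 × 0.846 × (1.960/0.04)² = 312.81 — call this n₀.
Finite-population correction with N = 663: n = n₀ / (1 + (n₀−1)/N) = 312.81 / 1.47 = 212.80
Round up: n = 213.

n = 213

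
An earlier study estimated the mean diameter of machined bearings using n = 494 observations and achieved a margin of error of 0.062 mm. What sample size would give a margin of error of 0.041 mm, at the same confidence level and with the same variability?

Margin of error scales as 1/√n, so n₂ = n₁·(E₁/E₂)².
n₂ = 494 × (0.062/0.041)² = 494 × 2.287 = 1129.78
Round up: n₂ = 1130.

1130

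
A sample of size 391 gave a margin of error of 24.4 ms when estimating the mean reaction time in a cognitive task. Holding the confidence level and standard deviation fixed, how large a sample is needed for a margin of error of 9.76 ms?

Margin of error scales as 1/√n, so n₂ = n₁·(E₁/E₂)².
n₂ = 391 × (24.4/9.76)² = 391 × 6.25 = 2443.75
Round up: n₂ = 2444.

2444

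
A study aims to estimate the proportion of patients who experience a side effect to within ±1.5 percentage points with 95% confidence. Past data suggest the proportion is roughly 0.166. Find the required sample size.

For a proportion with margin E = 0.015 at 95% confidence, z = 1.960.
n = p̂(1−p̂)(z/E)² = 0.166 × 0.834 × (1.960/0.015)² = 2363.76
Round up: n = 2364.

2364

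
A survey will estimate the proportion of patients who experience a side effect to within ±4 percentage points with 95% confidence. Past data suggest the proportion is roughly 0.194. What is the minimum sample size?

For a proportion with margin E = 0.04 at 95% confidence, z = 1.960.
n = p̂(1−p̂)(z/E)² = 0.194 × 0.806 × (1.960/0.04)² = 375.43
Round up: n = 376.

376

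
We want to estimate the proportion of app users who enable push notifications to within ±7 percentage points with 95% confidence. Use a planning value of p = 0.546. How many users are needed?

For a proportion with margin E = 0.07 at 95% confidence, z = 1.960.
n = p̂(1−p̂)(z/E)² = 0.546 × 0.454 × (1.960/0.07)² = 194.34
Round up: n = 195.

195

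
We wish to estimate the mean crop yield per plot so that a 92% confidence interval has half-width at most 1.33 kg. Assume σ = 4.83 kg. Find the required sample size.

For a mean, the margin of error is E = z·σ/√n, so n = (zσ/E)².
At 92% confidence, z = 1.751.
n = (1.751 × 4.83 / 1.33)² = 40.44
Round up: n = 41.

n = 41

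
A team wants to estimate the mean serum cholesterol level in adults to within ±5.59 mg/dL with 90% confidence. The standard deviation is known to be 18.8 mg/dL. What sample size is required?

For a mean, the margin of error is E = z·σ/√n, so n = (zσ/E)².
At 90% confidence, z = 1.645.
n = (1.645 × 18.8 / 5.59)² = 30.61
Round up: n = 31.

31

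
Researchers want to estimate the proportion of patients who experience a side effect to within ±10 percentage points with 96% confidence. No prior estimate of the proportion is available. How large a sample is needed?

For a proportion with margin E = 0.1 at 96% confidence, z = 2.054.
With no prior estimate, use p = 0.5, which maximizes p(1−p) at 0.25.
n = 0.25 × (z/E)² = 0.25 × (2.054/0.1)² = 105.47
Round up: n = 106.

106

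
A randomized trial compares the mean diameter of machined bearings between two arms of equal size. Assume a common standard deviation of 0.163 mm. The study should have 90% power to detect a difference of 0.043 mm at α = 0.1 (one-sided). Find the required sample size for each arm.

For two equal groups, n per group = 2·((z_α + z_β)·σ/δ)².
z_α = 1.282; z_β = 1.282 (power 90%).
n = 2 × (2.564 × 0.163 / 0.043)² = 2 × 94.47 = 188.94
Round up: n = 189 per group.

189 per group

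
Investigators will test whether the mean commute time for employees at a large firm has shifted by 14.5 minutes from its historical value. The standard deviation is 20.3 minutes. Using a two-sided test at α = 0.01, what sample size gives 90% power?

For a one-sample z-test, n = ((z_{α/2} + z_β)·σ/δ)².
z_{α/2} = 2.576 (two-sided α = 0.01); z_β = 1.282 (power 90% → β = 0.1).
n = (3.858 × 20.3 / 14.5)² = 29.17
Round up: n = 30.

n = 30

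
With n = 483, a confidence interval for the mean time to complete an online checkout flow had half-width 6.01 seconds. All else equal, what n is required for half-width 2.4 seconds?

3029

Margin of error scales as 1/√n, so n₂ = n₁·(E₁/E₂)².
n₂ = 483 × (6.01/2.4)² = 483 × 6.271 = 3028.89
Round up: n₂ = 3029.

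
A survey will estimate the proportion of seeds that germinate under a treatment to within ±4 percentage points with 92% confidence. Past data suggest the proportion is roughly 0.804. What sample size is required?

For a proportion with margin E = 0.04 at 92% confidence, z = 1.751.
n = p̂(1−p̂)(z/E)² = 0.804 × 0.196 × (1.751/0.04)² = 301.97
Round up: n = 302.

302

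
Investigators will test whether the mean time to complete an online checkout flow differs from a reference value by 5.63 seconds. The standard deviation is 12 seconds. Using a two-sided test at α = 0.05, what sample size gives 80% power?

36

For a one-sample z-test, n = ((z_{α/2} + z_β)·σ/δ)².
z_{α/2} = 1.960 (two-sided α = 0.05); z_β = 0.842 (power 80% → β = 0.2).
n = (2.802 × 12 / 5.63)² = 35.67
Round up: n = 36.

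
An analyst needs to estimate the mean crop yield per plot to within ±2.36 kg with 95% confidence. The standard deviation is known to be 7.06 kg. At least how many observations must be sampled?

For a mean, the margin of error is E = z·σ/√n, so n = (zσ/E)².
At 95% confidence, z = 1.960.
n = (1.960 × 7.06 / 2.36)² = 34.38
Round up: n = 35.

35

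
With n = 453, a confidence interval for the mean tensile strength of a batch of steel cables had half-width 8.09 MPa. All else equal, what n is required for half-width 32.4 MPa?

Margin of error scales as 1/√n, so n₂ = n₁·(E₁/E₂)².
n₂ = 453 × (8.09/32.4)² = 453 × 0.06235 = 28.24
Round up: n₂ = 29.

n = 29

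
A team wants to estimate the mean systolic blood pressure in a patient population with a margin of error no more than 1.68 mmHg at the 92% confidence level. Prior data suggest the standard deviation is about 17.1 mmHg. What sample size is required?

318

For a mean, the margin of error is E = z·σ/√n, so n = (zσ/E)².
At 92% confidence, z = 1.751.
n = (1.751 × 17.1 / 1.68)² = 317.65
Round up: n = 318.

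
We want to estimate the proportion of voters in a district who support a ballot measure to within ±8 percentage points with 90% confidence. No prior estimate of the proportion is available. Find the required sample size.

For a proportion with margin E = 0.08 at 90% confidence, z = 1.645.
With no prior estimate, use p = 0.5, which maximizes p(1−p) at 0.25.
n = 0.25 × (z/E)² = 0.25 × (1.645/0.08)² = 105.70
Round up: n = 106.

106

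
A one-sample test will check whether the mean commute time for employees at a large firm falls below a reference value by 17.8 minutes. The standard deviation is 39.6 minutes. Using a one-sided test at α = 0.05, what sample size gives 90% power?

For a one-sample z-test, n = ((z_α + z_β)·σ/δ)².
z_α = 1.645 (one-sided α = 0.05); z_β = 1.282 (power 90% → β = 0.1).
n = (2.927 × 39.6 / 17.8)² = 42.40
Round up: n = 43.

43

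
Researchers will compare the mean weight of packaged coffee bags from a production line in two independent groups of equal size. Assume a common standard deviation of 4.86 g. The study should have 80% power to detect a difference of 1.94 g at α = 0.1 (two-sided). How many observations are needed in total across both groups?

For two equal groups, n per group = 2·((z_{α/2} + z_β)·σ/δ)².
z_{α/2} = 1.645; z_β = 0.842 (power 80%).
n = 2 × (2.487 × 4.86 / 1.94)² = 2 × 38.82 = 77.64
Round up: n = 78 per group.
Total across both groups: 2 × 78 = 156.

156 total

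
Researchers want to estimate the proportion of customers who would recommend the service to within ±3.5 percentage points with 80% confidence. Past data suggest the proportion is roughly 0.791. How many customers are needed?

For a proportion with margin E = 0.035 at 80% confidence, z = 1.282.
n = p̂(1−p̂)(z/E)² = 0.791 × 0.209 × (1.282/0.035)² = 221.80
Round up: n = 222.

222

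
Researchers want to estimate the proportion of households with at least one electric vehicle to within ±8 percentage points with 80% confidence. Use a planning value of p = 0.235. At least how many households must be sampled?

For a proportion with margin E = 0.08 at 80% confidence, z = 1.282.
n = p̂(1−p̂)(z/E)² = 0.235 × 0.765 × (1.282/0.08)² = 46.17
Round up: n = 47.

47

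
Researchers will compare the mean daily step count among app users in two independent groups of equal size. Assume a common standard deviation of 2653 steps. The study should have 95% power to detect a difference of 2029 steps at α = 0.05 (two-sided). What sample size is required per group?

For two equal groups, n per group = 2·((z_{α/2} + z_β)·σ/δ)².
z_{α/2} = 1.960; z_β = 1.645 (power 95%).
n = 2 × (3.605 × 2653 / 2029)² = 2 × 22.22 = 44.44
Round up: n = 45 per group.

45 per group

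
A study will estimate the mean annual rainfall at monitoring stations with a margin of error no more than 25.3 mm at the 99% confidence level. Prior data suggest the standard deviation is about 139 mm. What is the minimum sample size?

For a mean, the margin of error is E = z·σ/√n, so n = (zσ/E)².
At 99% confidence, z = 2.576.
n = (2.576 × 139 / 25.3)² = 200.30
Round up: n = 201.

201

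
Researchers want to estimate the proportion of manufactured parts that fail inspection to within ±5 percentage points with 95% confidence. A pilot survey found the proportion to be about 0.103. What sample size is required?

142

For a proportion with margin E = 0.05 at 95% confidence, z = 1.960.
n = p̂(1−p̂)(z/E)² = 0.103 × 0.897 × (1.960/0.05)² = 141.97
Round up: n = 142.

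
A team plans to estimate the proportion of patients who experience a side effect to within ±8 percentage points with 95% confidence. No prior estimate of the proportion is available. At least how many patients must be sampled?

For a proportion with margin E = 0.08 at 95% confidence, z = 1.960.
With no prior estimate, use p = 0.5, which maximizes p(1−p) at 0.25.
n = 0.25 × (z/E)² = 0.25 × (1.960/0.08)² = 150.06
Round up: n = 151.

151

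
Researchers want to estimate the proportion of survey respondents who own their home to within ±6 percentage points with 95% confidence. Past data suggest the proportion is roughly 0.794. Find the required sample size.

For a proportion with margin E = 0.06 at 95% confidence, z = 1.960.
n = p̂(1−p̂)(z/E)² = 0.794 × 0.206 × (1.960/0.06)² = 174.54
Round up: n = 175.

n = 175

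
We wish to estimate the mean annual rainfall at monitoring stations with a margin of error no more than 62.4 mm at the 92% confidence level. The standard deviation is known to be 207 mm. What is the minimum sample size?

n = 34

For a mean, the margin of error is E = z·σ/√n, so n = (zσ/E)².
At 92% confidence, z = 1.751.
n = (1.751 × 207 / 62.4)² = 33.74
Round up: n = 34.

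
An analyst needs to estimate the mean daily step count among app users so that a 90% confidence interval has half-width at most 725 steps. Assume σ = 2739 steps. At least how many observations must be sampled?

For a mean, the margin of error is E = z·σ/√n, so n = (zσ/E)².
At 90% confidence, z = 1.645.
n = (1.645 × 2739 / 725)² = 38.62
Round up: n = 39.

n = 39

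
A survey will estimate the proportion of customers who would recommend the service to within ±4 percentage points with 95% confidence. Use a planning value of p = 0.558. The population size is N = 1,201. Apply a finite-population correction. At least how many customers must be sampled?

397

For a proportion with margin E = 0.04 at 95% confidence, z = 1.960.
n = p̂(1−p̂)(z/E)² = 0.558 × 0.442 × (1.960/0.04)² = 592.17 — call this n₀.
Finite-population correction with N = 1,201: n = n₀ / (1 + (n₀−1)/N) = 592.17 / 1.492 = 396.90
Round up: n = 397.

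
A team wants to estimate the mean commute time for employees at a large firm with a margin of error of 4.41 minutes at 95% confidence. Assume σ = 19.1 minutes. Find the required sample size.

73

For a mean, the margin of error is E = z·σ/√n, so n = (zσ/E)².
At 95% confidence, z = 1.960.
n = (1.960 × 19.1 / 4.41)² = 72.06
Round up: n = 73.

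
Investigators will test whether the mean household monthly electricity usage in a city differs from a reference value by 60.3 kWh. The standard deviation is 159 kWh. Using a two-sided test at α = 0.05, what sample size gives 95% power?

For a one-sample z-test, n = ((z_{α/2} + z_β)·σ/δ)².
z_{α/2} = 1.960 (two-sided α = 0.05); z_β = 1.645 (power 95% → β = 0.05).
n = (3.605 × 159 / 60.3)² = 90.36
Round up: n = 91.

91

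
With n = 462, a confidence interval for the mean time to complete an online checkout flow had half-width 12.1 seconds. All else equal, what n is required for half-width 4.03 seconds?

Margin of error scales as 1/√n, so n₂ = n₁·(E₁/E₂)².
n₂ = 462 × (12.1/4.03)² = 462 × 9.015 = 4164.93
Round up: n₂ = 4165.

n = 4165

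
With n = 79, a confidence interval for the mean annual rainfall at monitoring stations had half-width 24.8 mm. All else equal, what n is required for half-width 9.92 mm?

494

Margin of error scales as 1/√n, so n₂ = n₁·(E₁/E₂)².
n₂ = 79 × (24.8/9.92)² = 79 × 6.25 = 493.75
Round up: n₂ = 494.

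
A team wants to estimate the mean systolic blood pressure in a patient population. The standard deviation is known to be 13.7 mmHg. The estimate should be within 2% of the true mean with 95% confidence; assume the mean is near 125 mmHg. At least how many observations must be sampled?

n = 116

For a mean, the margin of error is E = z·σ/√n, so n = (zσ/E)².
At 95% confidence, z = 1.960.
E = 2% of 125 = 2.5 mmHg.
n = (1.960 × 13.7 / 2.5)² = 115.36
Round up: n = 116.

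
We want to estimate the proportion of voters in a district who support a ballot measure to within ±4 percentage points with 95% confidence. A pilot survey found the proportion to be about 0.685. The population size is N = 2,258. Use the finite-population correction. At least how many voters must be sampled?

422

For a proportion with margin E = 0.04 at 95% confidence, z = 1.960.
n = p̂(1−p̂)(z/E)² = 0.685 × 0.315 × (1.960/0.04)² = 518.08 — call this n₀.
Finite-population correction with N = 2,258: n = n₀ / (1 + (n₀−1)/N) = 518.08 / 1.229 = 421.55
Round up: n = 422.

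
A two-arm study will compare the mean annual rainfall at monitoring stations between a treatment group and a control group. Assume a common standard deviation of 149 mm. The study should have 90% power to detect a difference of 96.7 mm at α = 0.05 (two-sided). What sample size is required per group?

For two equal groups, n per group = 2·((z_{α/2} + z_β)·σ/δ)².
z_{α/2} = 1.960; z_β = 1.282 (power 90%).
n = 2 × (3.242 × 149 / 96.7)² = 2 × 24.95 = 49.90
Round up: n = 50 per group.

50 per group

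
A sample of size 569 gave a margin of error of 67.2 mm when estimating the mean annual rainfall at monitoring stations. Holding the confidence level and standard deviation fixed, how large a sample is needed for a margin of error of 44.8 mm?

1281

Margin of error scales as 1/√n, so n₂ = n₁·(E₁/E₂)².
n₂ = 569 × (67.2/44.8)² = 569 × 2.25 = 1280.25
Round up: n₂ = 1281.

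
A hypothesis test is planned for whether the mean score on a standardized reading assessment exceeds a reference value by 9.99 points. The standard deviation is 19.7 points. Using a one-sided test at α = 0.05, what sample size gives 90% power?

For a one-sample z-test, n = ((z_α + z_β)·σ/δ)².
z_α = 1.645 (one-sided α = 0.05); z_β = 1.282 (power 90% → β = 0.1).
n = (2.927 × 19.7 / 9.99)² = 33.32
Round up: n = 34.

n = 34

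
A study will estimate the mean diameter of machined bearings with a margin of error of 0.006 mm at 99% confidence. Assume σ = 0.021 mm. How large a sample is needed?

For a mean, the margin of error is E = z·σ/√n, so n = (zσ/E)².
At 99% confidence, z = 2.576.
n = (2.576 × 0.021 / 0.006)² = 81.29
Round up: n = 82.

82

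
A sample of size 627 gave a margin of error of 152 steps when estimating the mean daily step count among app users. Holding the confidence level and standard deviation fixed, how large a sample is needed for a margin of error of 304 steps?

157

Margin of error scales as 1/√n, so n₂ = n₁·(E₁/E₂)².
n₂ = 627 × (152/304)² = 627 × 0.25 = 156.75
Round up: n₂ = 157.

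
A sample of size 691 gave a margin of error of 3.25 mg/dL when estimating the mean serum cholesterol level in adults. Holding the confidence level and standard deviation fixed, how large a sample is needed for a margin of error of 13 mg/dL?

44

Margin of error scales as 1/√n, so n₂ = n₁·(E₁/E₂)².
n₂ = 691 × (3.25/13)² = 691 × 0.0625 = 43.19
Round up: n₂ = 44.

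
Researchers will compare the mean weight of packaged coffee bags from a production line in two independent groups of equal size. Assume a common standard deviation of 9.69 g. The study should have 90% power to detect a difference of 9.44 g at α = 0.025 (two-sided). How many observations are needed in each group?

27 per group

For two equal groups, n per group = 2·((z_{α/2} + z_β)·σ/δ)².
z_{α/2} = 2.241; z_β = 1.282 (power 90%).
n = 2 × (3.523 × 9.69 / 9.44)² = 2 × 13.08 = 26.16
Round up: n = 27 per group.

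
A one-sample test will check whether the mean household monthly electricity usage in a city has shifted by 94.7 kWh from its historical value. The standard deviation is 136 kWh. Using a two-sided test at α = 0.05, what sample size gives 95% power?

n = 27

For a one-sample z-test, n = ((z_{α/2} + z_β)·σ/δ)².
z_{α/2} = 1.960 (two-sided α = 0.05); z_β = 1.645 (power 95% → β = 0.05).
n = (3.605 × 136 / 94.7)² = 26.80
Round up: n = 27.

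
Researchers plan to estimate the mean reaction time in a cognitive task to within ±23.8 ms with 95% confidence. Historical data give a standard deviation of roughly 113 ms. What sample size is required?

For a mean, the margin of error is E = z·σ/√n, so n = (zσ/E)².
At 95% confidence, z = 1.960.
n = (1.960 × 113 / 23.8)² = 86.60
Round up: n = 87.

87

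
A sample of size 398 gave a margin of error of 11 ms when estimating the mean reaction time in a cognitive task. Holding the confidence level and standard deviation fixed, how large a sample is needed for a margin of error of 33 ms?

Margin of error scales as 1/√n, so n₂ = n₁·(E₁/E₂)².
n₂ = 398 × (11/33)² = 398 × 0.1111 = 44.22
Round up: n₂ = 45.

45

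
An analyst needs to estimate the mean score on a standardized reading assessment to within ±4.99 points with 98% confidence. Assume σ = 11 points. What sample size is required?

For a mean, the margin of error is E = z·σ/√n, so n = (zσ/E)².
At 98% confidence, z = 2.326.
n = (2.326 × 11 / 4.99)² = 26.29
Round up: n = 27.

27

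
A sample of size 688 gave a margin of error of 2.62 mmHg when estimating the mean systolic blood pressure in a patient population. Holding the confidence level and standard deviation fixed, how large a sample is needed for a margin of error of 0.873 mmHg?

Margin of error scales as 1/√n, so n₂ = n₁·(E₁/E₂)².
n₂ = 688 × (2.62/0.873)² = 688 × 9.007 = 6196.82
Round up: n₂ = 6197.

6197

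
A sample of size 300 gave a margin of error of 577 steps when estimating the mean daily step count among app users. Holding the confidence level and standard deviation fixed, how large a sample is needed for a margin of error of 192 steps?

2710

Margin of error scales as 1/√n, so n₂ = n₁·(E₁/E₂)².
n₂ = 300 × (577/192)² = 300 × 9.031 = 2709.30
Round up: n₂ = 2710.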